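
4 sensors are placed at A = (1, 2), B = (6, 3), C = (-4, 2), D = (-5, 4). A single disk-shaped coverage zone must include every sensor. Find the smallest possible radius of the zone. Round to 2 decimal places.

5.52

The farthest pair is B–D with squared distance 122. The circle on this segment as diameter has centre (0.5, 3.5) and r² = 122/4 = 30.5.
Check A: distance² to centre = 2.5 ≤ 30.5, so it lies inside.
All remaining points lie in this disk, and no smaller disk contains both endpoints, so this is the minimum enclosing circle.
r = √(30.5) ≈ 5.52.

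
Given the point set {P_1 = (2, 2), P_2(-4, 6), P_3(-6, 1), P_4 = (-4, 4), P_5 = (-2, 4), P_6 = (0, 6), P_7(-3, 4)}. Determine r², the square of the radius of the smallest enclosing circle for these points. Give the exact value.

A smallest enclosing disk is always determined by at most three of the input points on its boundary.
The minimum enclosing circle is determined by three boundary points: P_1, P_3, P_6.
Their circumcentre is (-36/17, 83/34) with r² = 19825/1156.
The farthest remaining point P_2 is at distance² 18737/1156 ≤ 19825/1156.

19825/1156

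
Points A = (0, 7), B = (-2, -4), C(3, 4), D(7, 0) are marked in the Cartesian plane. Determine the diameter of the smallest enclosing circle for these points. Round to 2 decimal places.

11.98

By Welzl's lemma the MEC is supported by two points (diametrically opposite) or three points (on a circumcircle).
The minimum enclosing circle is determined by three boundary points: A, B, D.
Their circumcentre is (29/26, 29/26) with r² = 12125/338.
The farthest remaining point C is at distance² 4013/338 ≤ 12125/338.
Diameter = 2r = 2√(12125/338) ≈ 11.98.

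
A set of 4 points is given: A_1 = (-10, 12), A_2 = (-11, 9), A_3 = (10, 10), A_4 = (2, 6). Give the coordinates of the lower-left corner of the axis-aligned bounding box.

x-range [-11, 10], y-range [6, 12].
The lower-left corner is (-11, 6).

(-11, 6)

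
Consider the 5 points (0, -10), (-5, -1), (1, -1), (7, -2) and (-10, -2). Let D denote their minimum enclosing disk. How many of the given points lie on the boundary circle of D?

By Welzl's lemma the MEC is supported by two points (diametrically opposite) or three points (on a circumcircle).
The farthest pair is (7, -2)–(-10, -2) with squared distance 289. The circle on this segment as diameter has centre (-1.5, -2) and r² = 289/4 = 72.25.
Check (0, -10): distance² to centre = 66.25 ≤ 72.25, so it lies inside.
All remaining points lie in this disk, and no smaller disk contains both endpoints, so this is the minimum enclosing circle.
The points at distance exactly r from the centre are (7, -2), (-10, -2) — 2 points.

2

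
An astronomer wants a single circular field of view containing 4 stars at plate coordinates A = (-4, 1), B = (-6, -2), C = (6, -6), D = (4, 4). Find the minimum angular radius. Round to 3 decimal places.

By Welzl's lemma the MEC is supported by two points (diametrically opposite) or three points (on a circumcircle).
The minimum enclosing circle is determined by three boundary points: B, C, D.
Their circumcentre is (5/7, -13/7) with r² = 2210/49.
The farthest remaining point A is at distance² 1489/49 ≤ 2210/49.
r = √(2210/49) ≈ 6.716.

6.716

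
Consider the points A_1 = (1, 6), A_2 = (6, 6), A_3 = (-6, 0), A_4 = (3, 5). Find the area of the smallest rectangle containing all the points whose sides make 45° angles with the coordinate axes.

In coordinates u = x + y, v = x − y the rectangle is axis-aligned; the map (x,y)→(u,v) scales areas by 2.
u-values: 7, 12, -6, 8; range = 12 − (-6) = 18.
v-values: -5, 0, -6, -2; range = 0 − (-6) = 6.
Area = (18 × 6) / 2 = 54.

54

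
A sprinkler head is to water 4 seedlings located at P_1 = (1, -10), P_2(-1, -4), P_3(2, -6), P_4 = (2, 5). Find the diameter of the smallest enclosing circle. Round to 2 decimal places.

The minimum enclosing circle of a finite set is fixed by two of the points (as a diameter) or three (as a circumcircle).
The farthest pair is P_1–P_4 with squared distance 226. The circle on this segment as diameter has centre (1.5, -2.5) and r² = 226/4 = 56.5.
Check P_2: distance² to centre = 8.5 ≤ 56.5, so it lies inside.
All remaining points lie in this disk, and no smaller disk contains both endpoints, so this is the minimum enclosing circle.
Diameter = 2r = 2√(56.5) ≈ 15.03.

15.03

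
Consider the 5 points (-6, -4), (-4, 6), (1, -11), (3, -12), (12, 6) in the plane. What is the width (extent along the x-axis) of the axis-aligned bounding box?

max x = 12, min x = -6, so width = 18.

18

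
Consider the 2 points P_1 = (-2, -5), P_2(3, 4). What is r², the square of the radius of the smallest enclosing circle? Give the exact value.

The smallest circle enclosing two points has them as diameter endpoints.
Centre = midpoint = (0.5, -0.5); r² = |P_1P_2|²/4 = 106/4 = 26.5.

26.5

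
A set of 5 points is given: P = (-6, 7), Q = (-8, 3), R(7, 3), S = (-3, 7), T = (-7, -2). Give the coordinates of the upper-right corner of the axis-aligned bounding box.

(7, 7)

x-range [-8, 7], y-range [-2, 7].
The upper-right corner is (7, 7).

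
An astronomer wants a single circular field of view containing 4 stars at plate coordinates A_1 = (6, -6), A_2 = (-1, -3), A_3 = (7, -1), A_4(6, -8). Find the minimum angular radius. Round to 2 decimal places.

The minimum enclosing circle is determined by three boundary points: A_2, A_3, A_4.
Their circumcentre is (95/27, -110/27) with r² = 15725/729.
The farthest remaining point A_1 is at distance² 7193/729 ≤ 15725/729.
r = √(15725/729) ≈ 4.64.

4.64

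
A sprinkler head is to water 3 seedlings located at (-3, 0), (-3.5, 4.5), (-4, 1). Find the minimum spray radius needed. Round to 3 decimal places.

2.264

Call the three points A, B, C in the order given.
Side lengths²: AB² = 20.5, AC² = 2, BC² = 12.5.
Since AB² = 20.5 ≥ 12.5 + 2 = 14.5, the angle opposite AB is not acute, so the smallest enclosing circle has AB as diameter.
Centre = midpoint of AB = (-3.25, 2.25), r² = 20.5/4 = 5.125.
r = √(5.125) ≈ 2.264.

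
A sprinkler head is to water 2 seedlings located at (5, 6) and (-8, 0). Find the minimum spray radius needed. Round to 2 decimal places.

The smallest circle enclosing two points has them as diameter endpoints.
Centre = midpoint = (-1.5, 3); r² = |(5, 6)−(-8, 0)|²/4 = 205/4 = 51.25.
r = √(51.25) ≈ 7.16.

7.16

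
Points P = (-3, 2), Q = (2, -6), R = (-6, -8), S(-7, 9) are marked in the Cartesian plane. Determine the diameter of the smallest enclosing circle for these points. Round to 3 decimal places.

By Welzl's lemma the MEC is supported by two points (diametrically opposite) or three points (on a circumcircle).
The minimum enclosing circle is determined by three boundary points: Q, R, S.
Their circumcentre is (-90/23, 15/23) with r² = 41905/529.
The farthest remaining point P is at distance² 1402/529 ≤ 41905/529.
Diameter = 2r = 2√(41905/529) ≈ 17.801.

17.801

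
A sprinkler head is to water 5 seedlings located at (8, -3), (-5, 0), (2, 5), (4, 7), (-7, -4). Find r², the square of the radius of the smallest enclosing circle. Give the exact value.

The minimum enclosing circle is determined by three boundary points: (8, -3), (4, 7), (-7, -4).
Their circumcentre is (2/7, -2/7) with r² = 3277/49.
The farthest remaining point (2, 5) is at distance² 1513/49 ≤ 3277/49.

3277/49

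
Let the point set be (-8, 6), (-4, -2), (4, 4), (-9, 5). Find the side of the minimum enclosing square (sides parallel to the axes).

13

The bounding box has width 13 and height 8.
An axis-aligned square enclosing the set must have side ≥ max(width, height).
So the minimum side is max(13, 8) = 13.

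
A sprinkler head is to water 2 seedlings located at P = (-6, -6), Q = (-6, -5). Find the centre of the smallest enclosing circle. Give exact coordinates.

(-6, -5.5)

The smallest circle enclosing two points has them as diameter endpoints.
Centre = midpoint = (-6, -5.5); r² = |PQ|²/4 = 1/4 = 0.25.
Centre = (-6, -5.5).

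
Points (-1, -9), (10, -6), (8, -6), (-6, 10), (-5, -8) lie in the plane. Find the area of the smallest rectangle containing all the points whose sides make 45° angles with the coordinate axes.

272

In coordinates u = x + y, v = x − y the rectangle is axis-aligned; the map (x,y)→(u,v) scales areas by 2.
u-values: -10, 4, 2, 4, -13; range = 4 − (-13) = 17.
v-values: 8, 16, 14, -16, 3; range = 16 − (-16) = 32.
Area = (17 × 32) / 2 = 272.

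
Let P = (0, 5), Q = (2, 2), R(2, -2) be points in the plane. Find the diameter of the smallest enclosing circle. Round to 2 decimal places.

Side lengths²: PQ² = 13, PR² = 53, QR² = 16.
Since PR² = 53 ≥ 16 + 13 = 29, the angle opposite PR is not acute, so the smallest enclosing circle has PR as diameter.
Centre = midpoint of PR = (1, 1.5), r² = 53/4 = 13.25.
Diameter = 2r = 2√(13.25) ≈ 7.28.

7.28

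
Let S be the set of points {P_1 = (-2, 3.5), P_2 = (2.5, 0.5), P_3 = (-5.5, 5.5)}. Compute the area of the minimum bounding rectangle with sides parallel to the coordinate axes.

x ranges over [-5.5, 2.5], width 8.
y ranges over [0.5, 5.5], height 5.
Area = 8 × 5 = 40.

40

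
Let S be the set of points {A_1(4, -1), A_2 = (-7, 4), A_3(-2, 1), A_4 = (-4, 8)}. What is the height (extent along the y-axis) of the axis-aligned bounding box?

max y = 8, min y = -1, so height = 9.

9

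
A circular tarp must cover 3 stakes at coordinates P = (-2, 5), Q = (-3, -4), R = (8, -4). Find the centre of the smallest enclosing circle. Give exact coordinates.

(2.5, -1/18)

Side lengths²: PQ² = 82, PR² = 181, QR² = 121.
Since PR² = 181 < 121 + 82 = 203, the triangle is acute, so the smallest enclosing circle is the circumcircle.
Circumcentre = (2.5, -1/18), r² = 7421/162.
Centre = (2.5, -1/18).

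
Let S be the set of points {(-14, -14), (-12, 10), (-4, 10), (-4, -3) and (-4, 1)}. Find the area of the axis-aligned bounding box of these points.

x ranges over [-14, -4], width 10.
y ranges over [-14, 10], height 24.
Area = 10 × 24 = 240.

240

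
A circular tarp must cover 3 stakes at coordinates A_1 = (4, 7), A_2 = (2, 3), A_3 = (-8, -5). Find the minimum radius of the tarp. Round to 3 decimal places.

8.485

Side lengths²: A_1A_2² = 20, A_1A_3² = 288, A_2A_3² = 164.
Since A_1A_3² = 288 ≥ 164 + 20 = 184, the angle opposite A_1A_3 is not acute, so the smallest enclosing circle has A_1A_3 as diameter.
Centre = midpoint of A_1A_3 = (-2, 1), r² = 288/4 = 72.
r = √72 ≈ 8.485.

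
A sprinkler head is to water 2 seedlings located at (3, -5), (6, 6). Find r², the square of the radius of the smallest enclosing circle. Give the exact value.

32.5

The smallest circle enclosing two points has them as diameter endpoints.
Centre = midpoint = (4.5, 0.5); r² = |(3, -5)−(6, 6)|²/4 = 130/4 = 32.5.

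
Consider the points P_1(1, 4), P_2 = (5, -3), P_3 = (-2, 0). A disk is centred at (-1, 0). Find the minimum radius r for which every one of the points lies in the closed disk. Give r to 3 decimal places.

6.708

The required radius is the distance from (-1, 0) to the farthest point.
Squared distances: 20, 45, 1.
Maximum is 45, attained at P_2.
r = √45 ≈ 6.708.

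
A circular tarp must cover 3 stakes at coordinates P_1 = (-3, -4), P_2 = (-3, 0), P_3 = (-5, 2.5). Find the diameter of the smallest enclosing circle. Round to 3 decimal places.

Side lengths²: P_1P_2² = 16, P_1P_3² = 46.25, P_2P_3² = 10.25.
Since P_1P_3² = 46.25 ≥ 16 + 10.25 = 26.25, the angle opposite P_1P_3 is not acute, so the smallest enclosing circle has P_1P_3 as diameter.
Centre = midpoint of P_1P_3 = (-4, -0.75), r² = 46.25/4 = 11.5625.
Diameter = 2r = 2√(11.5625) ≈ 6.801.

6.801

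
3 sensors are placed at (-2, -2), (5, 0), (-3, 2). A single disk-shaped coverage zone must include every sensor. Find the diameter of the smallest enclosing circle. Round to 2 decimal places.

Call the three points A, B, C in the order given.
Side lengths²: AB² = 53, AC² = 17, BC² = 68.
Since BC² = 68 < 53 + 17 = 70, the triangle is acute, so the smallest enclosing circle is the circumcircle.
Circumcentre = (29/30, 13/15), r² = 15317/900.
Diameter = 2r = 2√(15317/900) ≈ 8.25.

8.25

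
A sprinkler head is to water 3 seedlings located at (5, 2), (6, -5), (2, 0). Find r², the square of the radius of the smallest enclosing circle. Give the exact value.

13325/1058

Call the three points A, B, C in the order given.
Side lengths²: AB² = 50, AC² = 13, BC² = 41.
Since AB² = 50 < 41 + 13 = 54, the triangle is acute, so the smallest enclosing circle is the circumcircle.
Circumcentre = (239/46, -71/46), r² = 13325/1058.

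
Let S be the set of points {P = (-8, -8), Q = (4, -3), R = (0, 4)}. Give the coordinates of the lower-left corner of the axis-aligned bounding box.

x-range [-8, 4], y-range [-8, 4].
The lower-left corner is (-8, -8).

(-8, -8)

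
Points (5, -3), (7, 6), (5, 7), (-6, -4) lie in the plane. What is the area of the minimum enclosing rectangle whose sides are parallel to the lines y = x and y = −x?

In coordinates u = x + y, v = x − y the rectangle is axis-aligned; the map (x,y)→(u,v) scales areas by 2.
u-values: 2, 13, 12, -10; range = 13 − (-10) = 23.
v-values: 8, 1, -2, -2; range = 8 − (-2) = 10.
Area = (23 × 10) / 2 = 115.

115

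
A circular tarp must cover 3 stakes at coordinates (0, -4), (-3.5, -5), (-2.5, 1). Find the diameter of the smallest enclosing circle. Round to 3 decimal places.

6.189

Call the three points A, B, C in the order given.
Side lengths²: AB² = 13.25, AC² = 31.25, BC² = 37.
Since BC² = 37 < 31.25 + 13.25 = 44.5, the triangle is acute, so the smallest enclosing circle is the circumcircle.
Circumcentre = (-2.4375, -2.09375), r² = 9.5751953125.
Diameter = 2r = 2√(9.5751953125) ≈ 6.189.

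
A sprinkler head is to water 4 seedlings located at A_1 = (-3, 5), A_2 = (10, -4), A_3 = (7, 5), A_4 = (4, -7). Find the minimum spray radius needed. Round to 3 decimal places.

7.906

By Welzl's lemma the MEC is supported by two points (diametrically opposite) or three points (on a circumcircle).
The farthest pair is A_1–A_2 with squared distance 250. The circle on this segment as diameter has centre (3.5, 0.5) and r² = 250/4 = 62.5.
Check A_3: distance² to centre = 32.5 ≤ 62.5, so it lies inside.
All remaining points lie in this disk, and no smaller disk contains both endpoints, so this is the minimum enclosing circle.
r = √(62.5) ≈ 7.906.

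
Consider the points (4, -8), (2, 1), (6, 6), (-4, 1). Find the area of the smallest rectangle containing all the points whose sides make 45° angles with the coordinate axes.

136

In coordinates u = x + y, v = x − y the rectangle is axis-aligned; the map (x,y)→(u,v) scales areas by 2.
u-values: -4, 3, 12, -3; range = 12 − (-4) = 16.
v-values: 12, 1, 0, -5; range = 12 − (-5) = 17.
Area = (16 × 17) / 2 = 136.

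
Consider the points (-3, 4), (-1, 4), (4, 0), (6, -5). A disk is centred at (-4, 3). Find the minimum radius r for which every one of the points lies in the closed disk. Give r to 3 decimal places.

12.806

The required radius is the distance from (-4, 3) to the farthest point.
Squared distances: 2, 10, 73, 164.
Maximum is 164, attained at (6, -5).
r = √164 ≈ 12.806.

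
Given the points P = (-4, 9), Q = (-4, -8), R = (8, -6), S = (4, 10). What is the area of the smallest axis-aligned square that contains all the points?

The bounding box has width 12 and height 18.
An axis-aligned square enclosing the set must have side ≥ max(width, height).
So the minimum side is max(12, 18) = 18.
Area = 18² = 324.

324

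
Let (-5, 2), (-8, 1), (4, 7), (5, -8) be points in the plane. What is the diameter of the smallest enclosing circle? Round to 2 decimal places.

By Welzl's lemma the MEC is supported by two points (diametrically opposite) or three points (on a circumcircle).
The minimum enclosing circle is determined by three boundary points: (-8, 1), (4, 7), (5, -8).
Their circumcentre is (12/31, -24/31) with r² = 70625/961.
The farthest remaining point (-5, 2) is at distance² 35285/961 ≤ 70625/961.
Diameter = 2r = 2√(70625/961) ≈ 17.15.

17.15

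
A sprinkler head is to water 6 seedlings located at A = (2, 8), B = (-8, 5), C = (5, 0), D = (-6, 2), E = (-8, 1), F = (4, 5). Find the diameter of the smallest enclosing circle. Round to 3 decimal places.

13.928

A smallest enclosing disk is always determined by at most three of the input points on its boundary.
The farthest pair is B–C with squared distance 194. The circle on this segment as diameter has centre (-1.5, 2.5) and r² = 194/4 = 48.5.
Check A: distance² to centre = 42.5 ≤ 48.5, so it lies inside.
All remaining points lie in this disk, and no smaller disk contains both endpoints, so this is the minimum enclosing circle.
Diameter = 2r = 2√(48.5) ≈ 13.928.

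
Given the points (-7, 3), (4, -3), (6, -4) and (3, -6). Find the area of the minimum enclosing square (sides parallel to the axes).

The bounding box has width 13 and height 9.
An axis-aligned square enclosing the set must have side ≥ max(width, height).
So the minimum side is max(13, 9) = 13.
Area = 13² = 169.

169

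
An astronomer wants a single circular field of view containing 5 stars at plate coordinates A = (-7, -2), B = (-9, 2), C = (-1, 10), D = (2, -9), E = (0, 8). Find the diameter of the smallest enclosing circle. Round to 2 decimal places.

19.24

By Welzl's lemma the MEC is supported by two points (diametrically opposite) or three points (on a circumcircle).
The farthest pair is C–D with squared distance 370. The circle on this segment as diameter has centre (0.5, 0.5) and r² = 370/4 = 92.5.
Check A: distance² to centre = 62.5 ≤ 92.5, so it lies inside.
All remaining points lie in this disk, and no smaller disk contains both endpoints, so this is the minimum enclosing circle.
Diameter = 2r = 2√(92.5) ≈ 19.24.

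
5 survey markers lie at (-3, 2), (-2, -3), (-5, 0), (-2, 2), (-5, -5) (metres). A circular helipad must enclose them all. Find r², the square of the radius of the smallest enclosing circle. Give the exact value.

The minimum enclosing circle of a finite set is fixed by two of the points (as a diameter) or three (as a circumcircle).
The farthest pair is (-2, 2)–(-5, -5) with squared distance 58. The circle on this segment as diameter has centre (-3.5, -1.5) and r² = 58/4 = 14.5.
Check (-3, 2): distance² to centre = 12.5 ≤ 14.5, so it lies inside.
All remaining points lie in this disk, and no smaller disk contains both endpoints, so this is the minimum enclosing circle.

14.5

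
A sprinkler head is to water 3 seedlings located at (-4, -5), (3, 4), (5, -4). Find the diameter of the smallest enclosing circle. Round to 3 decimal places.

Call the three points A, B, C in the order given.
Side lengths²: AB² = 130, AC² = 82, BC² = 68.
Since AB² = 130 < 82 + 68 = 150, the triangle is acute, so the smallest enclosing circle is the circumcircle.
Circumcentre = (4/37, -36/37), r² = 45305/1369.
Diameter = 2r = 2√(45305/1369) ≈ 11.505.

11.505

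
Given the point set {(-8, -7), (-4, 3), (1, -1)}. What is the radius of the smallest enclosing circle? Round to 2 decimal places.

Call the three points A, B, C in the order given.
Side lengths²: AB² = 116, AC² = 117, BC² = 41.
Since AC² = 117 < 116 + 41 = 157, the triangle is acute, so the smallest enclosing circle is the circumcircle.
Circumcentre = (-97/22, -29/11), r² = 15457/484.
r = √(15457/484) ≈ 5.65.

5.65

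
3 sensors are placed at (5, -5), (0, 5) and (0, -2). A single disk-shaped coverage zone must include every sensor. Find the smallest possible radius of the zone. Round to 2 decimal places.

Call the three points A, B, C in the order given.
Side lengths²: AB² = 125, AC² = 34, BC² = 49.
Since AB² = 125 ≥ 49 + 34 = 83, the angle opposite AB is not acute, so the smallest enclosing circle has AB as diameter.
Centre = midpoint of AB = (2.5, 0), r² = 125/4 = 31.25.
r = √(31.25) ≈ 5.59.

5.59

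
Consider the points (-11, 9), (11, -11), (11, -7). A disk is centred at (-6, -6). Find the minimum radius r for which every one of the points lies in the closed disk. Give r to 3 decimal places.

17.720

The required radius is the distance from (-6, -6) to the farthest point.
Squared distances: 250, 314, 290.
Maximum is 314, attained at (11, -11).
r = √314 ≈ 17.720.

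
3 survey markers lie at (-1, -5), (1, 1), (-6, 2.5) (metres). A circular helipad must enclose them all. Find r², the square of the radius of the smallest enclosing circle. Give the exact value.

Call the three points A, B, C in the order given.
Side lengths²: AB² = 40, AC² = 81.25, BC² = 51.25.
Since AC² = 81.25 < 51.25 + 40 = 91.25, the triangle is acute, so the smallest enclosing circle is the circumcircle.
Circumcentre = (-37/12, -35/36), r² = 13325/648.

13325/648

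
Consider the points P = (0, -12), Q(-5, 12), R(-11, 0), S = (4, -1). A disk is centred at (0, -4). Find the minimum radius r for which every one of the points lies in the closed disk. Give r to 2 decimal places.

The required radius is the distance from (0, -4) to the farthest point.
Squared distances: 64, 281, 137, 25.
Maximum is 281, attained at Q.
r = √281 ≈ 16.76.

16.76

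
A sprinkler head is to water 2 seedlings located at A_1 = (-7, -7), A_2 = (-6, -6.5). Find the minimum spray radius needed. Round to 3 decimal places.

0.559

The smallest circle enclosing two points has them as diameter endpoints.
Centre = midpoint = (-6.5, -6.75); r² = |A_1A_2|²/4 = 1.25/4 = 0.3125.
r = √(0.3125) ≈ 0.559.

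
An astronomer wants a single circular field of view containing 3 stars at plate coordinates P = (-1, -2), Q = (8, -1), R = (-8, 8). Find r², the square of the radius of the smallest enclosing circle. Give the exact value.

84.25

Side lengths²: PQ² = 82, PR² = 149, QR² = 337.
Since QR² = 337 ≥ 149 + 82 = 231, the angle opposite QR is not acute, so the smallest enclosing circle has QR as diameter.
Centre = midpoint of QR = (0, 3.5), r² = 337/4 = 84.25.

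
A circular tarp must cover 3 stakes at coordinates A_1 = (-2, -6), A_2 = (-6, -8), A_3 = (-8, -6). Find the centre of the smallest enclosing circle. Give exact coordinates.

Side lengths²: A_1A_2² = 20, A_1A_3² = 36, A_2A_3² = 8.
Since A_1A_3² = 36 ≥ 20 + 8 = 28, the angle opposite A_1A_3 is not acute, so the smallest enclosing circle has A_1A_3 as diameter.
Centre = midpoint of A_1A_3 = (-5, -6), r² = 36/4 = 9.
Centre = (-5, -6).

(-5, -6)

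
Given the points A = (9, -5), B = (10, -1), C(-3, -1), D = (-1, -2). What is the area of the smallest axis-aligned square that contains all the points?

The bounding box has width 13 and height 4.
An axis-aligned square enclosing the set must have side ≥ max(width, height).
So the minimum side is max(13, 4) = 13.
Area = 13² = 169.

169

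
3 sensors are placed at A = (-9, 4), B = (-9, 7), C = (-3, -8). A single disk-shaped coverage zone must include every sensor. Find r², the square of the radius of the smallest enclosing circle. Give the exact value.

Side lengths²: AB² = 9, AC² = 180, BC² = 261.
Since BC² = 261 ≥ 180 + 9 = 189, the angle opposite BC is not acute, so the smallest enclosing circle has BC as diameter.
Centre = midpoint of BC = (-6, -0.5), r² = 261/4 = 65.25.

65.25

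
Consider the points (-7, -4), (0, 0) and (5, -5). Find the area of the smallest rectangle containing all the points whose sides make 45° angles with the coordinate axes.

In coordinates u = x + y, v = x − y the rectangle is axis-aligned; the map (x,y)→(u,v) scales areas by 2.
u-values: -11, 0, 0; range = 0 − (-11) = 11.
v-values: -3, 0, 10; range = 10 − (-3) = 13.
Area = (11 × 13) / 2 = 71.5.

71.5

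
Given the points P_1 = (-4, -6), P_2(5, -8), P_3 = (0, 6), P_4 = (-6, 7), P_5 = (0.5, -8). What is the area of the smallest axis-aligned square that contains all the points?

225

The bounding box has width 11 and height 15.
An axis-aligned square enclosing the set must have side ≥ max(width, height).
So the minimum side is max(11, 15) = 15.
Area = 15² = 225.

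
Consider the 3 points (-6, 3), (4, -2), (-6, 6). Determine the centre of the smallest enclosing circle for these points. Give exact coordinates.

Call the three points A, B, C in the order given.
Side lengths²: AB² = 125, AC² = 9, BC² = 164.
Since BC² = 164 ≥ 125 + 9 = 134, the angle opposite BC is not acute, so the smallest enclosing circle has BC as diameter.
Centre = midpoint of BC = (-1, 2), r² = 164/4 = 41.
Centre = (-1, 2).

(-1, 2)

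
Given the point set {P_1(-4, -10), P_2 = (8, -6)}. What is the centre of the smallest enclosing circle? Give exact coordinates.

The smallest circle enclosing two points has them as diameter endpoints.
Centre = midpoint = (2, -8); r² = |P_1P_2|²/4 = 160/4 = 40.
Centre = (2, -8).

(2, -8)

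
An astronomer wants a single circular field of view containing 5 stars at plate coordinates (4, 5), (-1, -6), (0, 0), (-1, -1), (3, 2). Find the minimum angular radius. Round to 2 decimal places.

6.04

The farthest pair is (4, 5)–(-1, -6) with squared distance 146. The circle on this segment as diameter has centre (1.5, -0.5) and r² = 146/4 = 36.5.
Check (0, 0): distance² to centre = 2.5 ≤ 36.5, so it lies inside.
All remaining points lie in this disk, and no smaller disk contains both endpoints, so this is the minimum enclosing circle.
r = √(36.5) ≈ 6.04.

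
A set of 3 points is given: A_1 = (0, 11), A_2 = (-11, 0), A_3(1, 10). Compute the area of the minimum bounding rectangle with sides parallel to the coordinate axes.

132

x ranges over [-11, 1], width 12.
y ranges over [0, 11], height 11.
Area = 12 × 11 = 132.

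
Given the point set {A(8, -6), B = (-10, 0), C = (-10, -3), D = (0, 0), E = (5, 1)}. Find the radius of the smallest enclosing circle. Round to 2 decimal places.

The minimum enclosing circle of a finite set is fixed by two of the points (as a diameter) or three (as a circumcircle).
The farthest pair is A–B with squared distance 360. The circle on this segment as diameter has centre (-1, -3) and r² = 360/4 = 90.
Check C: distance² to centre = 81 ≤ 90, so it lies inside.
All remaining points lie in this disk, and no smaller disk contains both endpoints, so this is the minimum enclosing circle.
r = √90 ≈ 9.49.

9.49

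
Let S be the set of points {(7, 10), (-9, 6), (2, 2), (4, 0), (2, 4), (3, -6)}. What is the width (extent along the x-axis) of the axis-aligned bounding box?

16

max x = 7, min x = -9, so width = 16.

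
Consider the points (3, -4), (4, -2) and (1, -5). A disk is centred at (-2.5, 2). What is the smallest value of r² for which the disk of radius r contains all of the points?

66.25

The required radius is the distance from (-2.5, 2) to the farthest point.
Squared distances: 66.25, 58.25, 61.25.
Maximum is 66.25, attained at (3, -4).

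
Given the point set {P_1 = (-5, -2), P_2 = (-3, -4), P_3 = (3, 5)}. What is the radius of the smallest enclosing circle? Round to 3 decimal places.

5.420

Side lengths²: P_1P_2² = 8, P_1P_3² = 113, P_2P_3² = 117.
Since P_2P_3² = 117 < 113 + 8 = 121, the triangle is acute, so the smallest enclosing circle is the circumcircle.
Circumcentre = (-0.3, 0.7), r² = 29.38.
r = √(29.38) ≈ 5.420.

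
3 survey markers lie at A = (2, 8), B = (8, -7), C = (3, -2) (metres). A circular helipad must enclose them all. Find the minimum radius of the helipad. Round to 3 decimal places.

8.078

Side lengths²: AB² = 261, AC² = 101, BC² = 50.
Since AB² = 261 ≥ 101 + 50 = 151, the angle opposite AB is not acute, so the smallest enclosing circle has AB as diameter.
Centre = midpoint of AB = (5, 0.5), r² = 261/4 = 65.25.
r = √(65.25) ≈ 8.078.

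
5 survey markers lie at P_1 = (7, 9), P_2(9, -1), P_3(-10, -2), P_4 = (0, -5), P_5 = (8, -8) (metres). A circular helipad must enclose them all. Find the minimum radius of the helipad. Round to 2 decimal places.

10.90

The minimum enclosing circle of a finite set is fixed by two of the points (as a diameter) or three (as a circumcircle).
The minimum enclosing circle is determined by three boundary points: P_1, P_3, P_5.
Their circumcentre is (0.7, 0.1) with r² = 118.9.
The farthest remaining point P_2 is at distance² 70.1 ≤ 118.9.
r = √(118.9) ≈ 10.90.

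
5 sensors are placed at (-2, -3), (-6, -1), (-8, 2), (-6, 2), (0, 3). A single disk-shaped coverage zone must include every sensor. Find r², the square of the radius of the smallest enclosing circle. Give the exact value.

19825/1058

The minimum enclosing circle is determined by three boundary points: (-2, -3), (-8, 2), (0, 3).
Their circumcentre is (-175/46, 43/46) with r² = 19825/1058.
The farthest remaining point (-6, -1) is at distance² 9061/1058 ≤ 19825/1058.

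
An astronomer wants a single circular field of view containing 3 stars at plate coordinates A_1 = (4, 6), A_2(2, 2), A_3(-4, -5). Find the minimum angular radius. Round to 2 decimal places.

Side lengths²: A_1A_2² = 20, A_1A_3² = 185, A_2A_3² = 85.
Since A_1A_3² = 185 ≥ 85 + 20 = 105, the angle opposite A_1A_3 is not acute, so the smallest enclosing circle has A_1A_3 as diameter.
Centre = midpoint of A_1A_3 = (0, 0.5), r² = 185/4 = 46.25.
r = √(46.25) ≈ 6.80.

6.80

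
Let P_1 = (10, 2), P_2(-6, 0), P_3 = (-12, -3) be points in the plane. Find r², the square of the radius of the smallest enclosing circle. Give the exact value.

Side lengths²: P_1P_2² = 260, P_1P_3² = 509, P_2P_3² = 45.
Since P_1P_3² = 509 ≥ 260 + 45 = 305, the angle opposite P_1P_3 is not acute, so the smallest enclosing circle has P_1P_3 as diameter.
Centre = midpoint of P_1P_3 = (-1, -0.5), r² = 509/4 = 127.25.

127.25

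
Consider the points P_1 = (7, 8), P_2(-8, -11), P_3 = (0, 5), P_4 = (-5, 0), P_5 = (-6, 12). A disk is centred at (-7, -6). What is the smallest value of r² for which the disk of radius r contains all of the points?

The required radius is the distance from (-7, -6) to the farthest point.
Squared distances: 392, 26, 170, 40, 325.
Maximum is 392, attained at P_1.

392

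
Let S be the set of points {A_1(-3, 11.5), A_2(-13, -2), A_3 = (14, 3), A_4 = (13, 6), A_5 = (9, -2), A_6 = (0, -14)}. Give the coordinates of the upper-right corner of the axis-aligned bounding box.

x-range [-13, 14], y-range [-14, 11.5].
The upper-right corner is (14, 11.5).

(14, 11.5)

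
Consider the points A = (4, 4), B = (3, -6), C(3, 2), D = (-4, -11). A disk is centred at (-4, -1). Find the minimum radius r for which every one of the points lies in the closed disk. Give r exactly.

The required radius is the distance from (-4, -1) to the farthest point.
Squared distances: 89, 74, 58, 100.
Maximum is 100, attained at D.
r = √100 = 10.

10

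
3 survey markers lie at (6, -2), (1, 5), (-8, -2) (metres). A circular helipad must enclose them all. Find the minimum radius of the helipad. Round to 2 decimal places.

Call the three points A, B, C in the order given.
Side lengths²: AB² = 74, AC² = 196, BC² = 130.
Since AC² = 196 < 130 + 74 = 204, the triangle is acute, so the smallest enclosing circle is the circumcircle.
Circumcentre = (-1, -12/7), r² = 2405/49.
r = √(2405/49) ≈ 7.01.

7.01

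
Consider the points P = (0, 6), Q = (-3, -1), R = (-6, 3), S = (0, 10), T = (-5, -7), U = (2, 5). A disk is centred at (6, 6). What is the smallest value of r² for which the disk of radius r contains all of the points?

The required radius is the distance from (6, 6) to the farthest point.
Squared distances: 36, 130, 153, 52, 290, 17.
Maximum is 290, attained at T.

290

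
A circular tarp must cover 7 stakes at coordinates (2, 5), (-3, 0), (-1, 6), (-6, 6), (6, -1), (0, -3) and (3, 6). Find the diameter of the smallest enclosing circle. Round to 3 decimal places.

13.892

By Welzl's lemma the MEC is supported by two points (diametrically opposite) or three points (on a circumcircle).
The farthest pair is (-6, 6)–(6, -1) with squared distance 193. The circle on this segment as diameter has centre (0, 2.5) and r² = 193/4 = 48.25.
Check (2, 5): distance² to centre = 10.25 ≤ 48.25, so it lies inside.
All remaining points lie in this disk, and no smaller disk contains both endpoints, so this is the minimum enclosing circle.
Diameter = 2r = 2√(48.25) ≈ 13.892.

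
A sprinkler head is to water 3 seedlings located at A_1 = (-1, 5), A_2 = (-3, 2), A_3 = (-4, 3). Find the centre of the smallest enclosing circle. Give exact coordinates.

Side lengths²: A_1A_2² = 13, A_1A_3² = 13, A_2A_3² = 2.
Since A_1A_3² = 13 < 13 + 2 = 15, the triangle is acute, so the smallest enclosing circle is the circumcircle.
Circumcentre = (-2.3, 3.7), r² = 3.38.
Centre = (-2.3, 3.7).

(-2.3, 3.7)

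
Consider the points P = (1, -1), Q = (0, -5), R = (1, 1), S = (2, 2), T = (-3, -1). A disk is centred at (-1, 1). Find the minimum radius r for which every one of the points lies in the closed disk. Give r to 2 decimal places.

The required radius is the distance from (-1, 1) to the farthest point.
Squared distances: 8, 37, 4, 10, 8.
Maximum is 37, attained at Q.
r = √37 ≈ 6.08.

6.08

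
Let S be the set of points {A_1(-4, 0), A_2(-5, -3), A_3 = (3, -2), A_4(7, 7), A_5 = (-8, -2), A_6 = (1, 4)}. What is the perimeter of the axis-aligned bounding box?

50

Width = max x − min x = 7 − (-8) = 15.
Height = max y − min y = 7 − (-3) = 10.
Perimeter = 2(15 + 10) = 50.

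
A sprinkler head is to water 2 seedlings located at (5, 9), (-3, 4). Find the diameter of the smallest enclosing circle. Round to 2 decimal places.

9.43

The smallest circle enclosing two points has them as diameter endpoints.
Centre = midpoint = (1, 6.5); r² = |(5, 9)−(-3, 4)|²/4 = 89/4 = 22.25.
Diameter = 2r = 2√(22.25) ≈ 9.43.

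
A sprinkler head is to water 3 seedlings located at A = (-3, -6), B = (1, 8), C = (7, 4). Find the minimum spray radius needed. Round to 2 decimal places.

Side lengths²: AB² = 212, AC² = 200, BC² = 52.
Since AB² = 212 < 200 + 52 = 252, the triangle is acute, so the smallest enclosing circle is the circumcircle.
Circumcentre = (0.4, 0.6), r² = 55.12.
r = √(55.12) ≈ 7.42.

7.42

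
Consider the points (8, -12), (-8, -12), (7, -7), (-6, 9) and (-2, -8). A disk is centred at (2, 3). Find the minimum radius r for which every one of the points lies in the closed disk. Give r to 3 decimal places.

The required radius is the distance from (2, 3) to the farthest point.
Squared distances: 261, 325, 125, 100, 137.
Maximum is 325, attained at (-8, -12).
r = √325 ≈ 18.028.

18.028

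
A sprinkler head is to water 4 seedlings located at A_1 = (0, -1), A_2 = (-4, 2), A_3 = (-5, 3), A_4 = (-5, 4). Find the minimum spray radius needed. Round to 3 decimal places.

3.536

The minimum enclosing circle of a finite set is fixed by two of the points (as a diameter) or three (as a circumcircle).
The farthest pair is A_1–A_4 with squared distance 50. The circle on this segment as diameter has centre (-2.5, 1.5) and r² = 50/4 = 12.5.
Check A_2: distance² to centre = 2.5 ≤ 12.5, so it lies inside.
All remaining points lie in this disk, and no smaller disk contains both endpoints, so this is the minimum enclosing circle.
r = √(12.5) ≈ 3.536.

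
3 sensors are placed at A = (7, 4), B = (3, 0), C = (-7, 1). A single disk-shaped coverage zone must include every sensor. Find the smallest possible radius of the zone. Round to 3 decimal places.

Side lengths²: AB² = 32, AC² = 205, BC² = 101.
Since AC² = 205 ≥ 101 + 32 = 133, the angle opposite AC is not acute, so the smallest enclosing circle has AC as diameter.
Centre = midpoint of AC = (0, 2.5), r² = 205/4 = 51.25.
r = √(51.25) ≈ 7.159.

7.159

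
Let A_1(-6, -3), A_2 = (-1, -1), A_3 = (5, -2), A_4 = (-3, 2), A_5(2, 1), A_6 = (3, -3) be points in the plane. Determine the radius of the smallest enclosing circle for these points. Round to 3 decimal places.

5.523

By Welzl's lemma the MEC is supported by two points (diametrically opposite) or three points (on a circumcircle).
The farthest pair is A_1–A_3 with squared distance 122. The circle on this segment as diameter has centre (-0.5, -2.5) and r² = 122/4 = 30.5.
Check A_2: distance² to centre = 2.5 ≤ 30.5, so it lies inside.
All remaining points lie in this disk, and no smaller disk contains both endpoints, so this is the minimum enclosing circle.
r = √(30.5) ≈ 5.523.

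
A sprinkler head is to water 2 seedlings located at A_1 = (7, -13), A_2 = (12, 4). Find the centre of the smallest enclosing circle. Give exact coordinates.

The smallest circle enclosing two points has them as diameter endpoints.
Centre = midpoint = (9.5, -4.5); r² = |A_1A_2|²/4 = 314/4 = 78.5.
Centre = (9.5, -4.5).

(9.5, -4.5)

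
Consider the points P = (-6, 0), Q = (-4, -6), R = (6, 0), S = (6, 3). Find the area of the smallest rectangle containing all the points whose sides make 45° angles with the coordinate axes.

114

In coordinates u = x + y, v = x − y the rectangle is axis-aligned; the map (x,y)→(u,v) scales areas by 2.
u-values: -6, -10, 6, 9; range = 9 − (-10) = 19.
v-values: -6, 2, 6, 3; range = 6 − (-6) = 12.
Area = (19 × 12) / 2 = 114.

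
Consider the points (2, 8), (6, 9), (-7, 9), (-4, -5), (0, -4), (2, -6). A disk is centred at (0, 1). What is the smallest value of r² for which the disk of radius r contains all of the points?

113

The required radius is the distance from (0, 1) to the farthest point.
Squared distances: 53, 100, 113, 52, 25, 53.
Maximum is 113, attained at (-7, 9).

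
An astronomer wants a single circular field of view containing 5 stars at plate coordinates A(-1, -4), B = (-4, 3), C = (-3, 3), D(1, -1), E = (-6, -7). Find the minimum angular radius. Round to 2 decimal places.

By Welzl's lemma the MEC is supported by two points (diametrically opposite) or three points (on a circumcircle).
The minimum enclosing circle is determined by three boundary points: C, D, E.
Their circumcentre is (-107/26, -55/26) with r² = 9265/338.
The farthest remaining point B is at distance² 8849/338 ≤ 9265/338.
r = √(9265/338) ≈ 5.24.

5.24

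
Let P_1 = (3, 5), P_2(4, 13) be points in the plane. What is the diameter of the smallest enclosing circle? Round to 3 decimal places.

8.062

The smallest circle enclosing two points has them as diameter endpoints.
Centre = midpoint = (3.5, 9); r² = |P_1P_2|²/4 = 65/4 = 16.25.
Diameter = 2r = 2√(16.25) ≈ 8.062.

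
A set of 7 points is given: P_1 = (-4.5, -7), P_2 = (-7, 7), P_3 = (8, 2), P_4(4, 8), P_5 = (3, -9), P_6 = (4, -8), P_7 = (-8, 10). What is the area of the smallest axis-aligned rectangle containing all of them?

x ranges over [-8, 8], width 16.
y ranges over [-9, 10], height 19.
Area = 16 × 19 = 304.

304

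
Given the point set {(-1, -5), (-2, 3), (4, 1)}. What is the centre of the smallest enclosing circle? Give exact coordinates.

Call the three points A, B, C in the order given.
Side lengths²: AB² = 65, AC² = 61, BC² = 40.
Since AB² = 65 < 61 + 40 = 101, the triangle is acute, so the smallest enclosing circle is the circumcircle.
Circumcentre = (3/46, -37/46), r² = 19825/1058.
Centre = (3/46, -37/46).

(3/46, -37/46)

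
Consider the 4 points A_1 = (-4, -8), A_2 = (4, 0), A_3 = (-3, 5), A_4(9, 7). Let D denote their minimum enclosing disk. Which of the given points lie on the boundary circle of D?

A_1, A_4

The farthest pair is A_1–A_4 with squared distance 394. The circle on this segment as diameter has centre (2.5, -0.5) and r² = 394/4 = 98.5.
Check A_2: distance² to centre = 2.5 ≤ 98.5, so it lies inside.
All remaining points lie in this disk, and no smaller disk contains both endpoints, so this is the minimum enclosing circle.
The points at distance exactly r from the centre are A_1, A_4 — 2 points.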